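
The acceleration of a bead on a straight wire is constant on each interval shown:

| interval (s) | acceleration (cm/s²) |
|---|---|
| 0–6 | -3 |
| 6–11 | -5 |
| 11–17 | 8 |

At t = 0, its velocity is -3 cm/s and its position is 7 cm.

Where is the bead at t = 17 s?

On each constant-a segment, Δv = aΔt and Δx = v₀Δt + ½aΔt²; chain segment to segment.
0–6 s: v starts -3 cm/s; Δx = -3·6 + ½·-3·6² = -72 cm; v ends -21 cm/s.
6–11 s: v starts -21 cm/s; Δx = -21·5 + ½·-5·5² = -167.5 cm; v ends -46 cm/s.
11–17 s: v starts -46 cm/s; Δx = -46·6 + ½·8·6² = -132 cm; v ends 2 cm/s.
x(17) = 7 + Σ Δx = -364.5 cm.

-364.5 cm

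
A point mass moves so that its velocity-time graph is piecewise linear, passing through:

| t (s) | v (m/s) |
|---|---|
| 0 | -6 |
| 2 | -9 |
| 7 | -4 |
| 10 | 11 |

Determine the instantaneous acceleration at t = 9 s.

Acceleration is the slope of the v-t graph on 7–10 s: (11 − -4)/(10 − 7) = 5 m/s².

5 m/s²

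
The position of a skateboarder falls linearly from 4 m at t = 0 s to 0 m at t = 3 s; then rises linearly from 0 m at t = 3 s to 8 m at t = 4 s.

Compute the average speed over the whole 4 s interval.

3 m/s

Average speed = (total path length)/(elapsed time); on a piecewise-linear x-t graph the path length is Σ|Δx|.
0–3 s: |Δx| = |0 − 4| = 4 m
3–4 s: |Δx| = |8 − 0| = 8 m
Total path = 12 m; average speed = 12/4 = 3 m/s.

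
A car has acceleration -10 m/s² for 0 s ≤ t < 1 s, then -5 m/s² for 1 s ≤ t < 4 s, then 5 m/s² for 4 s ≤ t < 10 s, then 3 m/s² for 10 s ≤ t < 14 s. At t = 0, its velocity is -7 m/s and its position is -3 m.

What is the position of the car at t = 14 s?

On each constant-a segment, Δv = aΔt and Δx = v₀Δt + ½aΔt²; chain segment to segment.
0–1 s: v starts -7 m/s; Δx = -7·1 + ½·-10·1² = -12 m; v ends -17 m/s.
1–4 s: v starts -17 m/s; Δx = -17·3 + ½·-5·3² = -73.5 m; v ends -32 m/s.
4–10 s: v starts -32 m/s; Δx = -32·6 + ½·5·6² = -102 m; v ends -2 m/s.
10–14 s: v starts -2 m/s; Δx = -2·4 + ½·3·4² = 16 m; v ends 10 m/s.
x(14) = -3 + Σ Δx = -174.5 m.

-174.5 m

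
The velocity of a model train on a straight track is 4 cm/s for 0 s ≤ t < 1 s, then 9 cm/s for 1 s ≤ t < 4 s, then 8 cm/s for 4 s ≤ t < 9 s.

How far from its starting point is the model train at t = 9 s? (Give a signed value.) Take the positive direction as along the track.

71 cm

Displacement is the signed area under the v-t curve.
0–1 s: 4 × 1 = 4 cm
1–4 s: 9 × 3 = 27 cm
4–9 s: 8 × 5 = 40 cm
Net displacement = 71 cm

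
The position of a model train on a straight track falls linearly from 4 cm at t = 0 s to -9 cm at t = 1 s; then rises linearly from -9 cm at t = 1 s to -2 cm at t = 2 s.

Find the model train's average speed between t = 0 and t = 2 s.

10 cm/s

Average speed = (total path length)/(elapsed time); on a piecewise-linear x-t graph the path length is Σ|Δx|.
0–1 s: |Δx| = |-9 − 4| = 13 cm
1–2 s: |Δx| = |-2 − -9| = 7 cm
Total path = 20 cm; average speed = 20/2 = 10 cm/s.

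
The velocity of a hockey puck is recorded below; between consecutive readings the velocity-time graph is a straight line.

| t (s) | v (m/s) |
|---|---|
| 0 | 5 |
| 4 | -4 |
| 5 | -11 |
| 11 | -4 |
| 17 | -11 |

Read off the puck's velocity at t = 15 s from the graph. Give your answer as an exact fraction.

-26/3 m/s

On 11–17 s the graph is linear from -4 to -11 m/s: v(15) = -4 + (-11 − -4)·(15 − 11)/(17 − 11) = -26/3 m/s.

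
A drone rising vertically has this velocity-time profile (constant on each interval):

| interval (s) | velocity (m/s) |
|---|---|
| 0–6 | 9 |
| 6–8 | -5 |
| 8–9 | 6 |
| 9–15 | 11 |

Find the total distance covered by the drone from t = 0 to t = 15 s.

Distance (not displacement) is the total path length: add the absolute areas under v-t.
0–6 s: |9| × 6 = 54 m
6–8 s: |-5| × 2 = 10 m
8–9 s: |6| × 1 = 6 m
9–15 s: |11| × 6 = 66 m
Total distance = 136 m

136 m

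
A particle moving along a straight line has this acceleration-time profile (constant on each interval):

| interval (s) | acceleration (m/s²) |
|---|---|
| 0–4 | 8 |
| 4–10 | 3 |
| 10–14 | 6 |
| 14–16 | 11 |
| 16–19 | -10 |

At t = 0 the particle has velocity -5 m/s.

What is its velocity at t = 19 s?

Δv equals the area under the a-t graph; then v = v₀ + Δv.
0–4 s: 8 × 4 = 32 m/s
4–10 s: 3 × 6 = 18 m/s
10–14 s: 6 × 4 = 24 m/s
14–16 s: 11 × 2 = 22 m/s
16–19 s: -10 × 3 = -30 m/s
Δv = 66 m/s, so v(19) = -5 + (66) = 61 m/s.

61 m/s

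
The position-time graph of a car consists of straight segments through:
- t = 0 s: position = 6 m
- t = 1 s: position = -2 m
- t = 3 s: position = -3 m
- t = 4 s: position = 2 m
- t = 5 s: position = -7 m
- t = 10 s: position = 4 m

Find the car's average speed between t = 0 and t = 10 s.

Average speed = (total path length)/(elapsed time); on a piecewise-linear x-t graph the path length is Σ|Δx|.
0–1 s: |Δx| = |-2 − 6| = 8 m
1–3 s: |Δx| = |-3 − -2| = 1 m
3–4 s: |Δx| = |2 − -3| = 5 m
4–5 s: |Δx| = |-7 − 2| = 9 m
5–10 s: |Δx| = |4 − -7| = 11 m
Total path = 34 m; average speed = 34/10 = 3.4 m/s.

3.4 m/s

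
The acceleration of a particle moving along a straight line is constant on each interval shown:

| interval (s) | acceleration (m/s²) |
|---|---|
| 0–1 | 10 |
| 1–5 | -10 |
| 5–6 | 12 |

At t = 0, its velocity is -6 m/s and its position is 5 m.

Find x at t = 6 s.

-90 m

On each constant-a segment, Δv = aΔt and Δx = v₀Δt + ½aΔt²; chain segment to segment.
0–1 s: v starts -6 m/s; Δx = -6·1 + ½·10·1² = -1 m; v ends 4 m/s.
1–5 s: v starts 4 m/s; Δx = 4·4 + ½·-10·4² = -64 m; v ends -36 m/s.
5–6 s: v starts -36 m/s; Δx = -36·1 + ½·12·1² = -30 m; v ends -24 m/s.
x(6) = 5 + Σ Δx = -90 m.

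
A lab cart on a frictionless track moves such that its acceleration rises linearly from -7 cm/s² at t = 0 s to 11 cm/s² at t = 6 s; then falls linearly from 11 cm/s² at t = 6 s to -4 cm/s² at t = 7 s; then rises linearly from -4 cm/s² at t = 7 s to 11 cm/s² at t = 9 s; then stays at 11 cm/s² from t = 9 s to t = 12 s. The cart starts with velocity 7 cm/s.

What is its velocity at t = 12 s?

62.5 cm/s

Δv equals the area under the a-t graph; then v = v₀ + Δv.
0–6 s: ½(-7 + 11)(6) = 12 cm/s
6–7 s: ½(11 + -4)(1) = 3.5 cm/s
7–9 s: ½(-4 + 11)(2) = 7 cm/s
9–12 s: 11 × 3 = 33 cm/s
Δv = 55.5 cm/s, so v(12) = 7 + (55.5) = 62.5 cm/s.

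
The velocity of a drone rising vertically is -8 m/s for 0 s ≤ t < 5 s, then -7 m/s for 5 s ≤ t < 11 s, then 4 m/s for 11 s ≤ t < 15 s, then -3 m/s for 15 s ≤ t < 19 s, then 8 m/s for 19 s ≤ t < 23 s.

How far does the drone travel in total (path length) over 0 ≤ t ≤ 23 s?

142 m

Distance (not displacement) is the total path length: add the absolute areas under v-t.
0–5 s: |-8| × 5 = 40 m
5–11 s: |-7| × 6 = 42 m
11–15 s: |4| × 4 = 16 m
15–19 s: |-3| × 4 = 12 m
19–23 s: |8| × 4 = 32 m
Total distance = 142 m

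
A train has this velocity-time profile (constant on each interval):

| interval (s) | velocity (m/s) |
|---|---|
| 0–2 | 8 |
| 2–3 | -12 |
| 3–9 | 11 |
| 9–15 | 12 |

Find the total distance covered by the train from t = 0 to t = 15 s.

Distance (not displacement) is the total path length: add the absolute areas under v-t.
0–2 s: |8| × 2 = 16 m
2–3 s: |-12| × 1 = 12 m
3–9 s: |11| × 6 = 66 m
9–15 s: |12| × 6 = 72 m
Total distance = 166 m

166 m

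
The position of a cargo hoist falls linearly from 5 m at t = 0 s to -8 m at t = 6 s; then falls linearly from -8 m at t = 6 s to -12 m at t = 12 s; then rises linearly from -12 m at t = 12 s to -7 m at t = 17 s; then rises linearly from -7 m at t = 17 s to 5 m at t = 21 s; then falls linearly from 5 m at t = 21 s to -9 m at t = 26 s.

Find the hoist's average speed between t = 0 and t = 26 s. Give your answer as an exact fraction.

24/13 m/s

Average speed = (total path length)/(elapsed time); on a piecewise-linear x-t graph the path length is Σ|Δx|.
0–6 s: |Δx| = |-8 − 5| = 13 m
6–12 s: |Δx| = |-12 − -8| = 4 m
12–17 s: |Δx| = |-7 − -12| = 5 m
17–21 s: |Δx| = |5 − -7| = 12 m
21–26 s: |Δx| = |-9 − 5| = 14 m
Total path = 48 m; average speed = 48/26 = 24/13 m/s.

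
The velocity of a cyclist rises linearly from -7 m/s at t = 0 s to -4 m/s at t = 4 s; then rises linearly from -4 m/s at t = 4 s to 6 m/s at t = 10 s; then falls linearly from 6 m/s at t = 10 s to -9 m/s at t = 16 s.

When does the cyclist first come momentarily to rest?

t = 6.4 s

v changes sign on 4–10 s (from -4 to 6); the graph is linear there, so v = 0 at t = 4 + (4)·(10 − 4)/(6 − -4) = 6.4 s.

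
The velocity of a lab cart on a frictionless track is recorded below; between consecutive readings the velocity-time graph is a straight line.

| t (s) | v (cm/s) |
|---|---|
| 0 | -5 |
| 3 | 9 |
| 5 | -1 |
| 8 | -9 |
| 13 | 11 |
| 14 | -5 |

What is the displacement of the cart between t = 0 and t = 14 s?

Displacement is the signed area under the v-t curve.
0–3 s: ½(-5 + 9)(3) = 6 cm
3–5 s: ½(9 + -1)(2) = 8 cm
5–8 s: ½(-1 + -9)(3) = -15 cm
8–13 s: ½(-9 + 11)(5) = 5 cm
13–14 s: ½(11 + -5)(1) = 3 cm
Net displacement = 7 cm

7 cm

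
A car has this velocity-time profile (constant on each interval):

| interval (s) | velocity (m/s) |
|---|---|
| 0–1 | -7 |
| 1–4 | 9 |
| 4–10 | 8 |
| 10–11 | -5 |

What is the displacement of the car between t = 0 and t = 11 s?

63 m

Displacement is the signed area under the v-t curve.
0–1 s: -7 × 1 = -7 m
1–4 s: 9 × 3 = 27 m
4–10 s: 8 × 6 = 48 m
10–11 s: -5 × 1 = -5 m
Net displacement = 63 m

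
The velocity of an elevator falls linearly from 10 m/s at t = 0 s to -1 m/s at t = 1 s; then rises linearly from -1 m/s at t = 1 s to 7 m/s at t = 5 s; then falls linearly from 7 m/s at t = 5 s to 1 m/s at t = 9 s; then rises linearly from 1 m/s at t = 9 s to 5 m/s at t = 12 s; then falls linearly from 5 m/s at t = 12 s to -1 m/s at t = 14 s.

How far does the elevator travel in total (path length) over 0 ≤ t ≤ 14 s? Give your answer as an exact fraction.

Distance (not displacement) is the total path length: add the absolute areas under v-t.
0–1 s: v = 0 at t = 10/11 s; triangle areas 50/11 + 1/22 = 101/22 m
1–5 s: v = 0 at t = 1.5 s; triangle areas 0.25 + 12.25 = 12.5 m
5–9 s: |½(7 + 1)(4)| = 16 m
9–12 s: |½(1 + 5)(3)| = 9 m
12–14 s: v = 0 at t = 41/3 s; triangle areas 25/6 + 1/6 = 13/3 m
Total distance = 1532/33 m

1532/33 m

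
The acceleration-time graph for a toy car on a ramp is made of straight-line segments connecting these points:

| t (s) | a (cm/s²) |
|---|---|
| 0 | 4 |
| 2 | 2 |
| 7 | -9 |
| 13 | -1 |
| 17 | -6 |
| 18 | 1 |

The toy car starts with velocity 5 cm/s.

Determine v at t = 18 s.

Δv equals the area under the a-t graph; then v = v₀ + Δv.
0–2 s: ½(4 + 2)(2) = 6 cm/s
2–7 s: ½(2 + -9)(5) = -17.5 cm/s
7–13 s: ½(-9 + -1)(6) = -30 cm/s
13–17 s: ½(-1 + -6)(4) = -14 cm/s
17–18 s: ½(-6 + 1)(1) = -2.5 cm/s
Δv = -58 cm/s, so v(18) = 5 + (-58) = -53 cm/s.

-53 cm/s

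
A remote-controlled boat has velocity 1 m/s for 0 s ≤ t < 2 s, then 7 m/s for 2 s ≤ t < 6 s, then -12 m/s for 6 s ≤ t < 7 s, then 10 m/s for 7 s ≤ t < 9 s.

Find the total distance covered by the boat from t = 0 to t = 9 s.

Total distance travelled is ∫|v| dt — sum the magnitudes of each area piece.
0–2 s: |1| × 2 = 2 m
2–6 s: |7| × 4 = 28 m
6–7 s: |-12| × 1 = 12 m
7–9 s: |10| × 2 = 20 m
Total distance = 62 m

62 m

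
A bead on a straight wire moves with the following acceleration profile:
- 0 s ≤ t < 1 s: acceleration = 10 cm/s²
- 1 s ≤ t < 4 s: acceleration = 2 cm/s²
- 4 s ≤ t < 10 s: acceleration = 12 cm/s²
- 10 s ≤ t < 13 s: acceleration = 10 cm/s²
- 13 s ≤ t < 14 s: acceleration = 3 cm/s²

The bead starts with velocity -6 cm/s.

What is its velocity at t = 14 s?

115 cm/s

Δv equals the area under the a-t graph; then v = v₀ + Δv.
0–1 s: 10 × 1 = 10 cm/s
1–4 s: 2 × 3 = 6 cm/s
4–10 s: 12 × 6 = 72 cm/s
10–13 s: 10 × 3 = 30 cm/s
13–14 s: 3 × 1 = 3 cm/s
Δv = 121 cm/s, so v(14) = -6 + (121) = 115 cm/s.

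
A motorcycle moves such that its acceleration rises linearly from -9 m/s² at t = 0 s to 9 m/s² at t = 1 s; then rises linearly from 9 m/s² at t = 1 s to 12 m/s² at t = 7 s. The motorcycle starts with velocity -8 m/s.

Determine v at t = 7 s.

55 m/s

Δv equals the area under the a-t graph; then v = v₀ + Δv.
0–1 s: ½(-9 + 9)(1) = 0 m/s
1–7 s: ½(9 + 12)(6) = 63 m/s
Δv = 63 m/s, so v(7) = -8 + (63) = 55 m/s.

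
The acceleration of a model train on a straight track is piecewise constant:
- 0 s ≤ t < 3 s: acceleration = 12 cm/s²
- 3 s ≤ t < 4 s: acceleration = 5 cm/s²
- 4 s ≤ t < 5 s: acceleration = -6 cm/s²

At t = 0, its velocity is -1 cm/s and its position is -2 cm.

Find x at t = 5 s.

123.5 cm

On each constant-a segment, Δv = aΔt and Δx = v₀Δt + ½aΔt²; chain segment to segment.
0–3 s: v starts -1 cm/s; Δx = -1·3 + ½·12·3² = 51 cm; v ends 35 cm/s.
3–4 s: v starts 35 cm/s; Δx = 35·1 + ½·5·1² = 37.5 cm; v ends 40 cm/s.
4–5 s: v starts 40 cm/s; Δx = 40·1 + ½·-6·1² = 37 cm; v ends 34 cm/s.
x(5) = -2 + Σ Δx = 123.5 cm.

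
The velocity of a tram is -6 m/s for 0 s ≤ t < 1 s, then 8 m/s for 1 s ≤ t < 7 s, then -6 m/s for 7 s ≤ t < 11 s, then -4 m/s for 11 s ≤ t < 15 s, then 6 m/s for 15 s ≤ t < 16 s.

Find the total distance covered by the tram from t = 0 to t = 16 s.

Total distance travelled is ∫|v| dt — sum the magnitudes of each area piece.
0–1 s: |-6| × 1 = 6 m
1–7 s: |8| × 6 = 48 m
7–11 s: |-6| × 4 = 24 m
11–15 s: |-4| × 4 = 16 m
15–16 s: |6| × 1 = 6 m
Total distance = 100 m

100 m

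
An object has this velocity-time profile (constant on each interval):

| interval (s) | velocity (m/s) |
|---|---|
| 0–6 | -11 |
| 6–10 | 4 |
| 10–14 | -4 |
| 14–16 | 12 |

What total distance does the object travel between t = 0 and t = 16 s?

122 m

Distance (not displacement) is the total path length: add the absolute areas under v-t.
0–6 s: |-11| × 6 = 66 m
6–10 s: |4| × 4 = 16 m
10–14 s: |-4| × 4 = 16 m
14–16 s: |12| × 2 = 24 m
Total distance = 122 m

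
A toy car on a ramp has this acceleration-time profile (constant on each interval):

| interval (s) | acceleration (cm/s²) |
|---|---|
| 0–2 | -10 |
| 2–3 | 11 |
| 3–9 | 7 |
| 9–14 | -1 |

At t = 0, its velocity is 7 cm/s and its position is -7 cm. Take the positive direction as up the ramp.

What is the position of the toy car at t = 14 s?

On each constant-a segment, Δv = aΔt and Δx = v₀Δt + ½aΔt²; chain segment to segment.
0–2 s: v starts 7 cm/s; Δx = 7·2 + ½·-10·2² = -6 cm; v ends -13 cm/s.
2–3 s: v starts -13 cm/s; Δx = -13·1 + ½·11·1² = -7.5 cm; v ends -2 cm/s.
3–9 s: v starts -2 cm/s; Δx = -2·6 + ½·7·6² = 114 cm; v ends 40 cm/s.
9–14 s: v starts 40 cm/s; Δx = 40·5 + ½·-1·5² = 187.5 cm; v ends 35 cm/s.
x(14) = -7 + Σ Δx = 281 cm.

281 cm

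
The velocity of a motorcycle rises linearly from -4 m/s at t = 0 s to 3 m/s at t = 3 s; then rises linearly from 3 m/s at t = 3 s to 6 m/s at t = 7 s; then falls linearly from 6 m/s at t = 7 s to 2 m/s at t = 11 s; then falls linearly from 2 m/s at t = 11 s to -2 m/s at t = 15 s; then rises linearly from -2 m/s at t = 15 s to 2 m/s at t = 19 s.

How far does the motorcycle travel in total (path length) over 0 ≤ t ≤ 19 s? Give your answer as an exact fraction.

Total distance travelled is ∫|v| dt — sum the magnitudes of each area piece.
0–3 s: v = 0 at t = 12/7 s; triangle areas 24/7 + 27/14 = 75/14 m
3–7 s: |½(3 + 6)(4)| = 18 m
7–11 s: |½(6 + 2)(4)| = 16 m
11–15 s: v = 0 at t = 13 s; triangle areas 2 + 2 = 4 m
15–19 s: v = 0 at t = 17 s; triangle areas 2 + 2 = 4 m
Total distance = 663/14 m

663/14 m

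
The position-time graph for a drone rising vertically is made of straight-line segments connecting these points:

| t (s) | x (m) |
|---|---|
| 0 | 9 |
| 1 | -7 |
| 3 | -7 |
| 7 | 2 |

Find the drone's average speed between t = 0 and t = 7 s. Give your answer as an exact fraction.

25/7 m/s

Average speed = (total path length)/(elapsed time); on a piecewise-linear x-t graph the path length is Σ|Δx|.
0–1 s: |Δx| = |-7 − 9| = 16 m
1–3 s: |Δx| = |-7 − -7| = 0 m
3–7 s: |Δx| = |2 − -7| = 9 m
Total path = 25 m; average speed = 25/7 = 25/7 m/s.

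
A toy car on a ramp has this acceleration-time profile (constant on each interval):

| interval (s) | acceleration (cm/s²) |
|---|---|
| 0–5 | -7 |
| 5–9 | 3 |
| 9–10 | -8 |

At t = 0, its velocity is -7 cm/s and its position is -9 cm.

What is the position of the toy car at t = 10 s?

-309.5 cm

On each constant-a segment, Δv = aΔt and Δx = v₀Δt + ½aΔt²; chain segment to segment.
0–5 s: v starts -7 cm/s; Δx = -7·5 + ½·-7·5² = -122.5 cm; v ends -42 cm/s.
5–9 s: v starts -42 cm/s; Δx = -42·4 + ½·3·4² = -144 cm; v ends -30 cm/s.
9–10 s: v starts -30 cm/s; Δx = -30·1 + ½·-8·1² = -34 cm; v ends -38 cm/s.
x(10) = -9 + Σ Δx = -309.5 cm.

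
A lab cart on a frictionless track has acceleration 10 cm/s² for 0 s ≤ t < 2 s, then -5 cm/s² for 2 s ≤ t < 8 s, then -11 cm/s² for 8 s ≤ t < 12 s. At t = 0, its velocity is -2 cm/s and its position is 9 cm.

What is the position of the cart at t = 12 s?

On each constant-a segment, Δv = aΔt and Δx = v₀Δt + ½aΔt²; chain segment to segment.
0–2 s: v starts -2 cm/s; Δx = -2·2 + ½·10·2² = 16 cm; v ends 18 cm/s.
2–8 s: v starts 18 cm/s; Δx = 18·6 + ½·-5·6² = 18 cm; v ends -12 cm/s.
8–12 s: v starts -12 cm/s; Δx = -12·4 + ½·-11·4² = -136 cm; v ends -56 cm/s.
x(12) = 9 + Σ Δx = -93 cm.

-93 cm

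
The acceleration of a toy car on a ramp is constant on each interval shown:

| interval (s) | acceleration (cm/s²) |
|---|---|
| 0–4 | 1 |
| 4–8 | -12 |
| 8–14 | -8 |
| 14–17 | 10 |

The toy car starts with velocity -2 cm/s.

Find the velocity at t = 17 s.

Δv equals the area under the a-t graph; then v = v₀ + Δv.
0–4 s: 1 × 4 = 4 cm/s
4–8 s: -12 × 4 = -48 cm/s
8–14 s: -8 × 6 = -48 cm/s
14–17 s: 10 × 3 = 30 cm/s
Δv = -62 cm/s, so v(17) = -2 + (-62) = -64 cm/s.

-64 cm/s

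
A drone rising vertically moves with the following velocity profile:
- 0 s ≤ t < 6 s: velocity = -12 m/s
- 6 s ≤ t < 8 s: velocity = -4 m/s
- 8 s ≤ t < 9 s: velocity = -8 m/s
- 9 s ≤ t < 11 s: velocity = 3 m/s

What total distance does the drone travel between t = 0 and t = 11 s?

94 m

Distance (not displacement) is the total path length: add the absolute areas under v-t.
0–6 s: |-12| × 6 = 72 m
6–8 s: |-4| × 2 = 8 m
8–9 s: |-8| × 1 = 8 m
9–11 s: |3| × 2 = 6 m
Total distance = 94 m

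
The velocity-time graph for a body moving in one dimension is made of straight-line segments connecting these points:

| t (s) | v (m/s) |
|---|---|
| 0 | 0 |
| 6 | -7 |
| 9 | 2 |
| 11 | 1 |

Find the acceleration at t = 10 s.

-0.5 m/s²

Acceleration is the slope of the v-t graph on 9–11 s: (1 − 2)/(11 − 9) = -0.5 m/s².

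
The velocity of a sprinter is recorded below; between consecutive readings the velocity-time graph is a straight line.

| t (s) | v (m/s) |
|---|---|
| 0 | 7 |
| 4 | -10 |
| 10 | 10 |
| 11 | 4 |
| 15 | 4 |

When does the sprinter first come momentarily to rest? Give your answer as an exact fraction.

t = 28/17 s

v changes sign on 0–4 s (from 7 to -10); the graph is linear there, so v = 0 at t = 0 + (-7)·(4 − 0)/(-10 − 7) = 28/17 s.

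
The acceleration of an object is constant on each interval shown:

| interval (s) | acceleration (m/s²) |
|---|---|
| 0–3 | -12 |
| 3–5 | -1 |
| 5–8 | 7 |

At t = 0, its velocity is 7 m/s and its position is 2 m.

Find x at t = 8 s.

-152.5 m

On each constant-a segment, Δv = aΔt and Δx = v₀Δt + ½aΔt²; chain segment to segment.
0–3 s: v starts 7 m/s; Δx = 7·3 + ½·-12·3² = -33 m; v ends -29 m/s.
3–5 s: v starts -29 m/s; Δx = -29·2 + ½·-1·2² = -60 m; v ends -31 m/s.
5–8 s: v starts -31 m/s; Δx = -31·3 + ½·7·3² = -61.5 m; v ends -10 m/s.
x(8) = 2 + Σ Δx = -152.5 m.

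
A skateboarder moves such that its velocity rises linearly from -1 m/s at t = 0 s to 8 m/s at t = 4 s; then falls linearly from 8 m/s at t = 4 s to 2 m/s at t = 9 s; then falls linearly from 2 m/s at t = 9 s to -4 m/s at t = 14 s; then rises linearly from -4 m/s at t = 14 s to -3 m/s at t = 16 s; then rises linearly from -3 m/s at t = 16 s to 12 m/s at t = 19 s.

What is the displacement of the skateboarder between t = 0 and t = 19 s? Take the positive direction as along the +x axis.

Displacement is the signed area under the v-t curve.
0–4 s: ½(-1 + 8)(4) = 14 m
4–9 s: ½(8 + 2)(5) = 25 m
9–14 s: ½(2 + -4)(5) = -5 m
14–16 s: ½(-4 + -3)(2) = -7 m
16–19 s: ½(-3 + 12)(3) = 13.5 m
Net displacement = 40.5 m

40.5 m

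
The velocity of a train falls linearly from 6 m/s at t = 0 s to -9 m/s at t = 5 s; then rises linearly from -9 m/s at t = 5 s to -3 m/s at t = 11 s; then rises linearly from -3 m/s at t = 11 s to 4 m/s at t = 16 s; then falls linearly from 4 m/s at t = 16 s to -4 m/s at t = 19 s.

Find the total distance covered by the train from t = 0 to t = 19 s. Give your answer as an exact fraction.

493/7 m

Distance (not displacement) is the total path length: add the absolute areas under v-t.
0–5 s: v = 0 at t = 2 s; triangle areas 6 + 13.5 = 19.5 m
5–11 s: |½(-9 + -3)(6)| = 36 m
11–16 s: v = 0 at t = 92/7 s; triangle areas 45/14 + 40/7 = 125/14 m
16–19 s: v = 0 at t = 17.5 s; triangle areas 3 + 3 = 6 m
Total distance = 493/7 m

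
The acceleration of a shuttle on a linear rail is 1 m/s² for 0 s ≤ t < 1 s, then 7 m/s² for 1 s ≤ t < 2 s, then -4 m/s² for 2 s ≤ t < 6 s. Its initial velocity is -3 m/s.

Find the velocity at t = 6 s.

Δv equals the area under the a-t graph; then v = v₀ + Δv.
0–1 s: 1 × 1 = 1 m/s
1–2 s: 7 × 1 = 7 m/s
2–6 s: -4 × 4 = -16 m/s
Δv = -8 m/s, so v(6) = -3 + (-8) = -11 m/s.

-11 m/s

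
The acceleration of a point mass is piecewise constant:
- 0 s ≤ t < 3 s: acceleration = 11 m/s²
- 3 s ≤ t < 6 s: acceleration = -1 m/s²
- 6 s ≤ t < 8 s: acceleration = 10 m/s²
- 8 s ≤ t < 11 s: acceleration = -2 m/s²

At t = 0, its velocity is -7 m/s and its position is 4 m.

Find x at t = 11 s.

292 m

On each constant-a segment, Δv = aΔt and Δx = v₀Δt + ½aΔt²; chain segment to segment.
0–3 s: v starts -7 m/s; Δx = -7·3 + ½·11·3² = 28.5 m; v ends 26 m/s.
3–6 s: v starts 26 m/s; Δx = 26·3 + ½·-1·3² = 73.5 m; v ends 23 m/s.
6–8 s: v starts 23 m/s; Δx = 23·2 + ½·10·2² = 66 m; v ends 43 m/s.
8–11 s: v starts 43 m/s; Δx = 43·3 + ½·-2·3² = 120 m; v ends 37 m/s.
x(11) = 4 + Σ Δx = 292 m.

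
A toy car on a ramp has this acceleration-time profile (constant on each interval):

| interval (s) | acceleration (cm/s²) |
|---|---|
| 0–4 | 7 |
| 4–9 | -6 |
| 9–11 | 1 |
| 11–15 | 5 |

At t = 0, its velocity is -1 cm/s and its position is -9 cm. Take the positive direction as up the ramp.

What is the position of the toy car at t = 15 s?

On each constant-a segment, Δv = aΔt and Δx = v₀Δt + ½aΔt²; chain segment to segment.
0–4 s: v starts -1 cm/s; Δx = -1·4 + ½·7·4² = 52 cm; v ends 27 cm/s.
4–9 s: v starts 27 cm/s; Δx = 27·5 + ½·-6·5² = 60 cm; v ends -3 cm/s.
9–11 s: v starts -3 cm/s; Δx = -3·2 + ½·1·2² = -4 cm; v ends -1 cm/s.
11–15 s: v starts -1 cm/s; Δx = -1·4 + ½·5·4² = 36 cm; v ends 19 cm/s.
x(15) = -9 + Σ Δx = 135 cm.

135 cm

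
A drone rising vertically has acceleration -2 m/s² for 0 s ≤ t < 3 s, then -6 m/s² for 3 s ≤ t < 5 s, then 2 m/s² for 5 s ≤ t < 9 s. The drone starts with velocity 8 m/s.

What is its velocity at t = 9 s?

-2 m/s

Δv equals the area under the a-t graph; then v = v₀ + Δv.
0–3 s: -2 × 3 = -6 m/s
3–5 s: -6 × 2 = -12 m/s
5–9 s: 2 × 4 = 8 m/s
Δv = -10 m/s, so v(9) = 8 + (-10) = -2 m/s.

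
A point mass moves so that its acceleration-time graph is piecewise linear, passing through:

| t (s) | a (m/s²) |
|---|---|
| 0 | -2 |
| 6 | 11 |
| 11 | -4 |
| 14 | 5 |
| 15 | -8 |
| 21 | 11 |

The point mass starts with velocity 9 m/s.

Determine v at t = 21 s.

62.5 m/s

Δv equals the area under the a-t graph; then v = v₀ + Δv.
0–6 s: ½(-2 + 11)(6) = 27 m/s
6–11 s: ½(11 + -4)(5) = 17.5 m/s
11–14 s: ½(-4 + 5)(3) = 1.5 m/s
14–15 s: ½(5 + -8)(1) = -1.5 m/s
15–21 s: ½(-8 + 11)(6) = 9 m/s
Δv = 53.5 m/s, so v(21) = 9 + (53.5) = 62.5 m/s.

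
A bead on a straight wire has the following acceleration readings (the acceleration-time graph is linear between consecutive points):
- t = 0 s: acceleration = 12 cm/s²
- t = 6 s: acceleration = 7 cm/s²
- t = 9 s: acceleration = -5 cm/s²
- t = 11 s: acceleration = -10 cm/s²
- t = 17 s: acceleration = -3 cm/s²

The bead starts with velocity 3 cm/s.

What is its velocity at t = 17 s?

Δv equals the area under the a-t graph; then v = v₀ + Δv.
0–6 s: ½(12 + 7)(6) = 57 cm/s
6–9 s: ½(7 + -5)(3) = 3 cm/s
9–11 s: ½(-5 + -10)(2) = -15 cm/s
11–17 s: ½(-10 + -3)(6) = -39 cm/s
Δv = 6 cm/s, so v(17) = 3 + (6) = 9 cm/s.

9 cm/s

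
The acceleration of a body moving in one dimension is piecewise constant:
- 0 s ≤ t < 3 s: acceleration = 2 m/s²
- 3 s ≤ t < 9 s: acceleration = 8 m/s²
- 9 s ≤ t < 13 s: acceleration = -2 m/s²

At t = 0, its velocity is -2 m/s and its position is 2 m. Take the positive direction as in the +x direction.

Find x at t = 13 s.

365 m

On each constant-a segment, Δv = aΔt and Δx = v₀Δt + ½aΔt²; chain segment to segment.
0–3 s: v starts -2 m/s; Δx = -2·3 + ½·2·3² = 3 m; v ends 4 m/s.
3–9 s: v starts 4 m/s; Δx = 4·6 + ½·8·6² = 168 m; v ends 52 m/s.
9–13 s: v starts 52 m/s; Δx = 52·4 + ½·-2·4² = 192 m; v ends 44 m/s.
x(13) = 2 + Σ Δx = 365 m.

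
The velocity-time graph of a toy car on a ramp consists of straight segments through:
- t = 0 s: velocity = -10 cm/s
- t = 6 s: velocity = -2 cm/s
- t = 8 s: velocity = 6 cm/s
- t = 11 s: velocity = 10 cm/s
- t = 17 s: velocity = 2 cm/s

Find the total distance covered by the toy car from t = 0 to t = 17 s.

101 cm

Distance (not displacement) is the total path length: add the absolute areas under v-t.
0–6 s: |½(-10 + -2)(6)| = 36 cm
6–8 s: v = 0 at t = 6.5 s; triangle areas 0.5 + 4.5 = 5 cm
8–11 s: |½(6 + 10)(3)| = 24 cm
11–17 s: |½(10 + 2)(6)| = 36 cm
Total distance = 101 cm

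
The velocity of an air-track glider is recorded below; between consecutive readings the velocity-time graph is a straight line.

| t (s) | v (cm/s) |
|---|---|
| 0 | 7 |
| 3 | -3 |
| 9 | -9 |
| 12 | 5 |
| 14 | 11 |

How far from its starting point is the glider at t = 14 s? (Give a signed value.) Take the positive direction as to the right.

Displacement is the signed area under the v-t curve.
0–3 s: ½(7 + -3)(3) = 6 cm
3–9 s: ½(-3 + -9)(6) = -36 cm
9–12 s: ½(-9 + 5)(3) = -6 cm
12–14 s: ½(5 + 11)(2) = 16 cm
Net displacement = -20 cm

-20 cm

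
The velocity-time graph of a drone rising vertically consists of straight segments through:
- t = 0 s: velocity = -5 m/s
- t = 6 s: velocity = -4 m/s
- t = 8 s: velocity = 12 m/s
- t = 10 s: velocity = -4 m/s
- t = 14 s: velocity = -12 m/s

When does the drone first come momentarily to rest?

t = 6.5 s

v changes sign on 6–8 s (from -4 to 12); the graph is linear there, so v = 0 at t = 6 + (4)·(8 − 6)/(12 − -4) = 6.5 s.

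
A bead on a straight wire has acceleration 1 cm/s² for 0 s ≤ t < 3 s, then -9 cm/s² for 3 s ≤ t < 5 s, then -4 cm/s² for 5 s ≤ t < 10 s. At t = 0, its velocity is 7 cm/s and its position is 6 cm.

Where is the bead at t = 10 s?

-56.5 cm

On each constant-a segment, Δv = aΔt and Δx = v₀Δt + ½aΔt²; chain segment to segment.
0–3 s: v starts 7 cm/s; Δx = 7·3 + ½·1·3² = 25.5 cm; v ends 10 cm/s.
3–5 s: v starts 10 cm/s; Δx = 10·2 + ½·-9·2² = 2 cm; v ends -8 cm/s.
5–10 s: v starts -8 cm/s; Δx = -8·5 + ½·-4·5² = -90 cm; v ends -28 cm/s.
x(10) = 6 + Σ Δx = -56.5 cm.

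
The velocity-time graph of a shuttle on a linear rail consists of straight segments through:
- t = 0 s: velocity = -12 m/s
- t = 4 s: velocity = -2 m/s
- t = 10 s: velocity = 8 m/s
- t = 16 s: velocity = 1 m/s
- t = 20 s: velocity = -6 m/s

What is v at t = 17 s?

On 16–20 s the graph is linear from 1 to -6 m/s: v(17) = 1 + (-6 − 1)·(17 − 16)/(20 − 16) = -0.75 m/s.

-0.75 m/s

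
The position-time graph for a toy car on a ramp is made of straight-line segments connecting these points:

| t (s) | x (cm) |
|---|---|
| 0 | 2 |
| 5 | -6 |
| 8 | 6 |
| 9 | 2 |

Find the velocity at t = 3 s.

-1.6 cm/s

Velocity is the slope of the x-t graph on 0–5 s: (-6 − 2)/(5 − 0) = -1.6 cm/s.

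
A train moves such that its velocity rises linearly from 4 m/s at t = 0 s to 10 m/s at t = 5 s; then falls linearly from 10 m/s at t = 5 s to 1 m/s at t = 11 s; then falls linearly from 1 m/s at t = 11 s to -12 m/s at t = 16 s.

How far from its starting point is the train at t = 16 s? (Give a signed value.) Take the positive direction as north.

Displacement is the signed area under the v-t curve.
0–5 s: ½(4 + 10)(5) = 35 m
5–11 s: ½(10 + 1)(6) = 33 m
11–16 s: ½(1 + -12)(5) = -27.5 m
Net displacement = 40.5 m

40.5 m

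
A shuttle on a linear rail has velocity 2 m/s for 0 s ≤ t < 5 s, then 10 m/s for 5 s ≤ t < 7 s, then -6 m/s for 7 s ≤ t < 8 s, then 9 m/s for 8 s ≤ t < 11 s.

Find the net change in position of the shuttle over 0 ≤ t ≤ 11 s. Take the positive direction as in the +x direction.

51 m

Displacement is the signed area under the v-t curve.
0–5 s: 2 × 5 = 10 m
5–7 s: 10 × 2 = 20 m
7–8 s: -6 × 1 = -6 m
8–11 s: 9 × 3 = 27 m
Net displacement = 51 m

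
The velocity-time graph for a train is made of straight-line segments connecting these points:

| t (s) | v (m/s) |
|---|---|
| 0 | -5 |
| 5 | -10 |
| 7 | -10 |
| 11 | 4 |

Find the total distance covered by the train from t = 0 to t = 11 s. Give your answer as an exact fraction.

1037/14 m

Total distance travelled is ∫|v| dt — sum the magnitudes of each area piece.
0–5 s: |½(-5 + -10)(5)| = 37.5 m
5–7 s: |-10| × 2 = 20 m
7–11 s: v = 0 at t = 69/7 s; triangle areas 100/7 + 16/7 = 116/7 m
Total distance = 1037/14 m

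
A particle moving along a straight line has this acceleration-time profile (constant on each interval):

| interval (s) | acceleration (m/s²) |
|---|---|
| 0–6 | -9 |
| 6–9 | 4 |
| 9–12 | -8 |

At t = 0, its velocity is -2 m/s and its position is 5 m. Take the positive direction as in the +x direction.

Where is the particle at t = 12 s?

On each constant-a segment, Δv = aΔt and Δx = v₀Δt + ½aΔt²; chain segment to segment.
0–6 s: v starts -2 m/s; Δx = -2·6 + ½·-9·6² = -174 m; v ends -56 m/s.
6–9 s: v starts -56 m/s; Δx = -56·3 + ½·4·3² = -150 m; v ends -44 m/s.
9–12 s: v starts -44 m/s; Δx = -44·3 + ½·-8·3² = -168 m; v ends -68 m/s.
x(12) = 5 + Σ Δx = -487 m.

-487 m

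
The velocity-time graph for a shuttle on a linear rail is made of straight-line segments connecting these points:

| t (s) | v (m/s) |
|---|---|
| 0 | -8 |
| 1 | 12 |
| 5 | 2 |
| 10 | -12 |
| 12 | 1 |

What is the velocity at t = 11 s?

-5.5 m/s

On 10–12 s the graph is linear from -12 to 1 m/s: v(11) = -12 + (1 − -12)·(11 − 10)/(12 − 10) = -5.5 m/s.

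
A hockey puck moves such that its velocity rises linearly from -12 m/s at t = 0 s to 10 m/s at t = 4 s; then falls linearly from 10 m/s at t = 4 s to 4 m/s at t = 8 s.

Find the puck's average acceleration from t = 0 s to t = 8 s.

2 m/s²

Average acceleration = Δv/Δt = (4 − -12)/(8 − 0) = 2 m/s².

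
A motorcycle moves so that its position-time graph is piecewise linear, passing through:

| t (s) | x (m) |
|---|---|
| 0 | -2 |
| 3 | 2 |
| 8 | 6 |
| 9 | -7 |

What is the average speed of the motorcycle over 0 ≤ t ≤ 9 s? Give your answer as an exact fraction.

7/3 m/s

Average speed = (total path length)/(elapsed time); on a piecewise-linear x-t graph the path length is Σ|Δx|.
0–3 s: |Δx| = |2 − -2| = 4 m
3–8 s: |Δx| = |6 − 2| = 4 m
8–9 s: |Δx| = |-7 − 6| = 13 m
Total path = 21 m; average speed = 21/9 = 7/3 m/s.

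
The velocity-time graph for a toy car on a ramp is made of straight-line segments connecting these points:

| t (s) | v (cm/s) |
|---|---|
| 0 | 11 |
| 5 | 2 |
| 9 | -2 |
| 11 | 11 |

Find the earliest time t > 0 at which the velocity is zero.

t = 7 s

v changes sign on 5–9 s (from 2 to -2); the graph is linear there, so v = 0 at t = 5 + (-2)·(9 − 5)/(-2 − 2) = 7 s.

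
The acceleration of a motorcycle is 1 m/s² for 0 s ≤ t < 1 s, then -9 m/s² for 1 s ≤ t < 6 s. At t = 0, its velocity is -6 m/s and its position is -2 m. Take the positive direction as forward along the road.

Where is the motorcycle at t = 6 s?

On each constant-a segment, Δv = aΔt and Δx = v₀Δt + ½aΔt²; chain segment to segment.
0–1 s: v starts -6 m/s; Δx = -6·1 + ½·1·1² = -5.5 m; v ends -5 m/s.
1–6 s: v starts -5 m/s; Δx = -5·5 + ½·-9·5² = -137.5 m; v ends -50 m/s.
x(6) = -2 + Σ Δx = -145 m.

-145 m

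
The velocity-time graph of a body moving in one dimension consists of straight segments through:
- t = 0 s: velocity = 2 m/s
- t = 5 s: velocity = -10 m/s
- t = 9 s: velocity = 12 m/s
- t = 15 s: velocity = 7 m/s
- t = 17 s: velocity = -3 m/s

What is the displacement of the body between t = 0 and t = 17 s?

Net displacement equals the area under the velocity-time graph (areas below the axis count negative).
0–5 s: ½(2 + -10)(5) = -20 m
5–9 s: ½(-10 + 12)(4) = 4 m
9–15 s: ½(12 + 7)(6) = 57 m
15–17 s: ½(7 + -3)(2) = 4 m
Net displacement = 45 m

45 m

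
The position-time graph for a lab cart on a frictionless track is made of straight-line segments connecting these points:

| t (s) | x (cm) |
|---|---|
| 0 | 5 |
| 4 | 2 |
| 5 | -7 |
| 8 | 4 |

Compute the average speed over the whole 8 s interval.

Average speed = (total path length)/(elapsed time); on a piecewise-linear x-t graph the path length is Σ|Δx|.
0–4 s: |Δx| = |2 − 5| = 3 cm
4–5 s: |Δx| = |-7 − 2| = 9 cm
5–8 s: |Δx| = |4 − -7| = 11 cm
Total path = 23 cm; average speed = 23/8 = 2.875 cm/s.

2.875 cm/s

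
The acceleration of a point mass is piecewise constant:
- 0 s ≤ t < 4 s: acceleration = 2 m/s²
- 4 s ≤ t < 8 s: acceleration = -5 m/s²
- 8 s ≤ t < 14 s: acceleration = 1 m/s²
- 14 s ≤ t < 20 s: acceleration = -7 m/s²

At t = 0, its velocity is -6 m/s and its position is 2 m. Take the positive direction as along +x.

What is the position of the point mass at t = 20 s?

-326 m

On each constant-a segment, Δv = aΔt and Δx = v₀Δt + ½aΔt²; chain segment to segment.
0–4 s: v starts -6 m/s; Δx = -6·4 + ½·2·4² = -8 m; v ends 2 m/s.
4–8 s: v starts 2 m/s; Δx = 2·4 + ½·-5·4² = -32 m; v ends -18 m/s.
8–14 s: v starts -18 m/s; Δx = -18·6 + ½·1·6² = -90 m; v ends -12 m/s.
14–20 s: v starts -12 m/s; Δx = -12·6 + ½·-7·6² = -198 m; v ends -54 m/s.
x(20) = 2 + Σ Δx = -326 m.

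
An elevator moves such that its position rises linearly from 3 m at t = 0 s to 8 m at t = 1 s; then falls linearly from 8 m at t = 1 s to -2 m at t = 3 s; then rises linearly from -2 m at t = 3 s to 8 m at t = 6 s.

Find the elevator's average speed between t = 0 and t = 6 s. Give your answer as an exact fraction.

Average speed = (total path length)/(elapsed time); on a piecewise-linear x-t graph the path length is Σ|Δx|.
0–1 s: |Δx| = |8 − 3| = 5 m
1–3 s: |Δx| = |-2 − 8| = 10 m
3–6 s: |Δx| = |8 − -2| = 10 m
Total path = 25 m; average speed = 25/6 = 25/6 m/s.

25/6 m/s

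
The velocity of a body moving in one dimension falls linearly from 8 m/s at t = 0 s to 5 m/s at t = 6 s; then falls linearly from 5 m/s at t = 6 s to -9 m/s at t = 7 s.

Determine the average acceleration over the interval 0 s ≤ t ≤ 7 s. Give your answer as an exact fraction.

Average acceleration = Δv/Δt = (-9 − 8)/(7 − 0) = -17/7 m/s².

-17/7 m/s²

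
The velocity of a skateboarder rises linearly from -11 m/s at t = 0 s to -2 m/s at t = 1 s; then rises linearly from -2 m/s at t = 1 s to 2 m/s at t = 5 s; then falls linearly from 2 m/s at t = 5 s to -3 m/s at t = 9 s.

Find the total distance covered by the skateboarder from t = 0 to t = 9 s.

15.7 m

Total distance travelled is ∫|v| dt — sum the magnitudes of each area piece.
0–1 s: |½(-11 + -2)(1)| = 6.5 m
1–5 s: v = 0 at t = 3 s; triangle areas 2 + 2 = 4 m
5–9 s: v = 0 at t = 6.6 s; triangle areas 1.6 + 3.6 = 5.2 m
Total distance = 15.7 m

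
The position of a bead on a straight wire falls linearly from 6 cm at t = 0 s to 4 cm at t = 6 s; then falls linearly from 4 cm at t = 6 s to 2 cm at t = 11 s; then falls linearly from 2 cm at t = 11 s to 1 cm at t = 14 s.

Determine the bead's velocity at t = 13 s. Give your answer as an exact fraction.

Velocity is the slope of the x-t graph on 11–14 s: (1 − 2)/(14 − 11) = -1/3 cm/s.

-1/3 cm/s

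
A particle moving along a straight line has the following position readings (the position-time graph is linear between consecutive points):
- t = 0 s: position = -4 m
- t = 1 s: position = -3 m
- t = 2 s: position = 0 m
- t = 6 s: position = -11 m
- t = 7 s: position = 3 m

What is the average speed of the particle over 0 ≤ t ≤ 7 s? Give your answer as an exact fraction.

Average speed = (total path length)/(elapsed time); on a piecewise-linear x-t graph the path length is Σ|Δx|.
0–1 s: |Δx| = |-3 − -4| = 1 m
1–2 s: |Δx| = |0 − -3| = 3 m
2–6 s: |Δx| = |-11 − 0| = 11 m
6–7 s: |Δx| = |3 − -11| = 14 m
Total path = 29 m; average speed = 29/7 = 29/7 m/s.

29/7 m/s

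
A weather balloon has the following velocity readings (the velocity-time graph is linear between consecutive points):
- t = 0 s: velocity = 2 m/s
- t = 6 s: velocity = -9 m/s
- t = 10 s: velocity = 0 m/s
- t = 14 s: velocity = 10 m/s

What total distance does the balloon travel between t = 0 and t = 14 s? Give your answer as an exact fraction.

673/11 m

Distance (not displacement) is the total path length: add the absolute areas under v-t.
0–6 s: v = 0 at t = 12/11 s; triangle areas 12/11 + 243/11 = 255/11 m
6–10 s: |½(-9 + 0)(4)| = 18 m
10–14 s: |½(0 + 10)(4)| = 20 m
Total distance = 673/11 m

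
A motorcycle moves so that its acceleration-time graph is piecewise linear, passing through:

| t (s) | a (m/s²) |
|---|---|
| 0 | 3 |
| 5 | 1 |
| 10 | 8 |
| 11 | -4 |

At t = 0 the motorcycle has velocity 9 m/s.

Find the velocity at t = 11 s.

Δv equals the area under the a-t graph; then v = v₀ + Δv.
0–5 s: ½(3 + 1)(5) = 10 m/s
5–10 s: ½(1 + 8)(5) = 22.5 m/s
10–11 s: ½(8 + -4)(1) = 2 m/s
Δv = 34.5 m/s, so v(11) = 9 + (34.5) = 43.5 m/s.

43.5 m/s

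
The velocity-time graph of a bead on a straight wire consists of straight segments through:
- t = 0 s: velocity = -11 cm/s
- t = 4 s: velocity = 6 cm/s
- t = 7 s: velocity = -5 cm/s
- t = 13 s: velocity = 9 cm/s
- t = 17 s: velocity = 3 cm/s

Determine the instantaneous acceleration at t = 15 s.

Acceleration is the slope of the v-t graph on 13–17 s: (3 − 9)/(17 − 13) = -1.5 cm/s².

-1.5 cm/s²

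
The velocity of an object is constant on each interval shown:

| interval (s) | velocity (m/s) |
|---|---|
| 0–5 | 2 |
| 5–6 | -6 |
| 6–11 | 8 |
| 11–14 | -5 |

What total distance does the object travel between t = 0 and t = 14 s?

71 m

Distance (not displacement) is the total path length: add the absolute areas under v-t.
0–5 s: |2| × 5 = 10 m
5–6 s: |-6| × 1 = 6 m
6–11 s: |8| × 5 = 40 m
11–14 s: |-5| × 3 = 15 m
Total distance = 71 m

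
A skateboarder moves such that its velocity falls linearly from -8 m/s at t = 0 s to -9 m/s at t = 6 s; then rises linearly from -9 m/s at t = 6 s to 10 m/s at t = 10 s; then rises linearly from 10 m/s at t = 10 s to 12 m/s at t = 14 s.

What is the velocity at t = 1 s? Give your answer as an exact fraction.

On 0–6 s the graph is linear from -8 to -9 m/s: v(1) = -8 + (-9 − -8)·(1 − 0)/(6 − 0) = -49/6 m/s.

-49/6 m/s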